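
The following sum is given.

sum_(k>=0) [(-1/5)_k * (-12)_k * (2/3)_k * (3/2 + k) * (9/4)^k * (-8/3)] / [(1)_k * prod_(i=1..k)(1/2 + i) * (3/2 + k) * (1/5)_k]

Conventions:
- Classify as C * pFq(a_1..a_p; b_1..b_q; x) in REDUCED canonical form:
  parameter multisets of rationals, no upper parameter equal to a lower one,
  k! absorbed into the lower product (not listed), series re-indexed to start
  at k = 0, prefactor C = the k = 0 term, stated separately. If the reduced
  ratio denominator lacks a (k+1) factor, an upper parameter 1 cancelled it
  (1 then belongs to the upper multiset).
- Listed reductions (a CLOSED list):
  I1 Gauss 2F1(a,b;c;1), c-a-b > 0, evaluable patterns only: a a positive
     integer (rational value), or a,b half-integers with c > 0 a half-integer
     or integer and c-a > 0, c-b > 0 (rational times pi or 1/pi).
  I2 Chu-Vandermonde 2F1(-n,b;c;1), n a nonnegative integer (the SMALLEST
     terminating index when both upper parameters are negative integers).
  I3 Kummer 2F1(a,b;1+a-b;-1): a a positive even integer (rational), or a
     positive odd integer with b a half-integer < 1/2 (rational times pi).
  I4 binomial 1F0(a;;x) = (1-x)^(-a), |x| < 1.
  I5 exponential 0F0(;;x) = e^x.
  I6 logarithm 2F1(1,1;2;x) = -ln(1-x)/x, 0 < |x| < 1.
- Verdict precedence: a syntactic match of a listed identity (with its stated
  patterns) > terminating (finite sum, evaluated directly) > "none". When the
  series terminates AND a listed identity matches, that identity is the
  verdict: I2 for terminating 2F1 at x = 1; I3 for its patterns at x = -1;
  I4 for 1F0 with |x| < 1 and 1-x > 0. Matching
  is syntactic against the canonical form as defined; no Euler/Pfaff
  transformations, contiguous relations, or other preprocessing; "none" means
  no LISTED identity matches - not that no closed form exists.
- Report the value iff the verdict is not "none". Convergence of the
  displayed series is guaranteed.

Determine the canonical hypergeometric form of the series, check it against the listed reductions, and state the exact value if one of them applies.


x = 9/4 here; the reduced form reads 3F2, upper {-12, -1/5, 2/3}, lower {1/5, 3/2}, C = -8/3. Verdict: terminating. With -12 upstairs the series is a 13-term polynomial sum; evaluated term by term. Hence: -4071119488/518739585.

The tell: t_0 = -8/3 here, and the lower running product (prefactor -8/3) is a rising factorial.
Step ratio: r(k) = (9/4) * (k-12) (k-1/5) (k+2/3) / [(k+1/5) (k+3/2) (k+1)] - poly over poly, x = (9/4) from leading terms; C = -8/3 at k = 0.


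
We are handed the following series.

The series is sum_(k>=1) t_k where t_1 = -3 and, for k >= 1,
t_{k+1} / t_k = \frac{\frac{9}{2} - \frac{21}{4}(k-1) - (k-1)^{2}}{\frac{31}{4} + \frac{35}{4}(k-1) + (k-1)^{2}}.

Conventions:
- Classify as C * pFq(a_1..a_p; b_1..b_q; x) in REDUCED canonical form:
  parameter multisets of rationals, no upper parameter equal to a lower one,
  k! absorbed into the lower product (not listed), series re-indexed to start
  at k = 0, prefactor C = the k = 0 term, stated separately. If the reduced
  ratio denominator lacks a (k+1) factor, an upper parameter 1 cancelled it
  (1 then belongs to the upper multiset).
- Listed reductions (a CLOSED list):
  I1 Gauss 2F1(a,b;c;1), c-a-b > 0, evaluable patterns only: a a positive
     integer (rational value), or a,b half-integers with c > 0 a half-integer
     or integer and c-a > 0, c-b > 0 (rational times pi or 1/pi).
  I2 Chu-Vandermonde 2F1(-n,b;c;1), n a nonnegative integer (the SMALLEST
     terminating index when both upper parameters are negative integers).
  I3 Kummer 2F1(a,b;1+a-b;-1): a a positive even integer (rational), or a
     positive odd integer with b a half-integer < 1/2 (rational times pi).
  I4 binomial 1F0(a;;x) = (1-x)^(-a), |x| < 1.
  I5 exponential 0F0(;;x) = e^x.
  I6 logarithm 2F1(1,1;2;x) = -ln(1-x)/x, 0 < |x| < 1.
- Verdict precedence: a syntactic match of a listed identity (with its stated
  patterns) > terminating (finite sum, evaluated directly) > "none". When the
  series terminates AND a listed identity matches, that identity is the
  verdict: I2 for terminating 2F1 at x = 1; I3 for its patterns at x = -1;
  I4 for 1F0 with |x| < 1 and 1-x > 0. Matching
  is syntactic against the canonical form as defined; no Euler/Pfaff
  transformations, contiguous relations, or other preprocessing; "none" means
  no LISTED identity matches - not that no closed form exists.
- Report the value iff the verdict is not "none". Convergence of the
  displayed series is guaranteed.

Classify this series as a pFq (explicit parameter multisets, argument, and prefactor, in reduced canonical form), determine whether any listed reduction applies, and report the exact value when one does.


The series (x = -1) is 2F1: upper {-\frac{3}{4}, 6}, lower {\frac{31}{4}}, prefactor -3. Verdict: Kummer's theorem (I3) matches (x = -1; c = \frac{31}{4} equals 1+a-b for upper {-\frac{3}{4}, 6}: listed pattern). Its exact value is -\frac{11799}{2560}.

Key step: x = -1 and the expanded ratio factors over Q; C = -3, roots give parameters.
Consecutive-term ratio: r(k) = -1 * (k-\frac{3}{4}) (k+6) / [(k+\frac{31}{4}) (k+1)] - rational in k, leading ratio -1; with t_0 = -3, classification follows.


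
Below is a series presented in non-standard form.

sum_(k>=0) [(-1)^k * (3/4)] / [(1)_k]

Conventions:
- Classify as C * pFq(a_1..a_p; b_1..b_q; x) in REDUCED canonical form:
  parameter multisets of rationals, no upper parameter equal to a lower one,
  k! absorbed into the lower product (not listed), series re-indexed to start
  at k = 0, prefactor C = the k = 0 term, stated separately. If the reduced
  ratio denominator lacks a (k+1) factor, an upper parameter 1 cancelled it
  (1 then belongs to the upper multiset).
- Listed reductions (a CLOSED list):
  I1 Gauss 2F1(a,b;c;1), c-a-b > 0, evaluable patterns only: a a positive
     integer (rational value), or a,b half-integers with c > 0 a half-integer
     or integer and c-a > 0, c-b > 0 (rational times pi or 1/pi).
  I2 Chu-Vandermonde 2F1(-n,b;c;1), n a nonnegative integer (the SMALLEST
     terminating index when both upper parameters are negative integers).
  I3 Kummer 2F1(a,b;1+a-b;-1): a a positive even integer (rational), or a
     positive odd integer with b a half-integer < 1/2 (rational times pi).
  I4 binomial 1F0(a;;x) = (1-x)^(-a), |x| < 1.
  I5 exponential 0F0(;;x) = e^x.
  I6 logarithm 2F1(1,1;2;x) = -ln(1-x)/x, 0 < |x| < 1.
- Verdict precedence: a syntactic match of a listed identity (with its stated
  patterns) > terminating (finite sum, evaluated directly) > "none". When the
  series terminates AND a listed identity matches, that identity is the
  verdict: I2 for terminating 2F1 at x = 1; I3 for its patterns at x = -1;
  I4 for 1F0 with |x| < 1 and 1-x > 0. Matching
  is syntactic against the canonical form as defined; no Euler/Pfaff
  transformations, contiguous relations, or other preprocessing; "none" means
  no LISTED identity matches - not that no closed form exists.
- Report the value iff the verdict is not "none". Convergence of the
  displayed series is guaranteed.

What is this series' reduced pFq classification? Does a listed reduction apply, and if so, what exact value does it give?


Reduced: x = -1, 0F0, upper = {-}, lower = {-}, C = 3/4. Verdict: this is exponential (I5) (the 0F0 exponential series at x = -1). Exact value: (3/4) * e^(-1).

Key observation: x = (-1) and (1)_k (C = 3/4, x = -1) is k! itself.
Adjacent-term ratio: r(k) = (-1) * 1 / [(k+1)] - poly over poly, x = (-1) from leading terms; C = 3/4 at k = 0.


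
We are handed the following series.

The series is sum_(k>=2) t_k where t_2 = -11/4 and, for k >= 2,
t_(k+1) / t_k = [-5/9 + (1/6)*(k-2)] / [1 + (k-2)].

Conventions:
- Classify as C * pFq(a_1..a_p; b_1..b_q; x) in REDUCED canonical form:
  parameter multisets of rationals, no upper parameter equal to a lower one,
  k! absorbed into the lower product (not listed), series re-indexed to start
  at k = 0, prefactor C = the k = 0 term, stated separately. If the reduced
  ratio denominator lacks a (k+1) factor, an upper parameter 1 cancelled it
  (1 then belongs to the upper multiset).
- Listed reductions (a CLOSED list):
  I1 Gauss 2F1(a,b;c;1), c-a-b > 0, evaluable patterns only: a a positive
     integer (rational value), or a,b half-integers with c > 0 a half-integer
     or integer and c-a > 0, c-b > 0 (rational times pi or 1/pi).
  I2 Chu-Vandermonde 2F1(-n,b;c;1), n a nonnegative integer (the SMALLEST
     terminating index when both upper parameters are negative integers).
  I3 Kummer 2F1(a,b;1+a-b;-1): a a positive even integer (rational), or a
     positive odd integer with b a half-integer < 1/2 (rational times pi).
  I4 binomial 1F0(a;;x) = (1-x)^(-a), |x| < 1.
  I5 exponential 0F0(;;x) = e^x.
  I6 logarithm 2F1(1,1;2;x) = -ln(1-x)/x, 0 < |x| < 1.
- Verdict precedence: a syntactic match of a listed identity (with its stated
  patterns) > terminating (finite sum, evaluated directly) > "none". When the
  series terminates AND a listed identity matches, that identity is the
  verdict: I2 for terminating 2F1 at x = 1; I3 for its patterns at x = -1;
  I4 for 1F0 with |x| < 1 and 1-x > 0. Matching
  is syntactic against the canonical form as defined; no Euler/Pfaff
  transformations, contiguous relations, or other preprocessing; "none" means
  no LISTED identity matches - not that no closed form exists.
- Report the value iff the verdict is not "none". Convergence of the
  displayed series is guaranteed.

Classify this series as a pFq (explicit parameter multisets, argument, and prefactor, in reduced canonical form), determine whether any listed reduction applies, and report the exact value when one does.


Structural cue: t_0 = -11/4 here, and roots of the ratio polynomials (C = -11/4, x = 1/6) are the negated parameters.
Term ratio: r(k) = (1/6) * (k-10/3) / [(k+1)] - rational; roots negated = parameters, x = (1/6), C = -11/4.

At argument 1/6: a 1F0 with upper {-10/3}, lower {-}, scaled by C = -11/4. Verdict: the I4 binomial reduction applies (the 1F0 binomial series: exponent 10/3, x = 1/6). Sum: (-11/4) * (5/6)^(10/3).


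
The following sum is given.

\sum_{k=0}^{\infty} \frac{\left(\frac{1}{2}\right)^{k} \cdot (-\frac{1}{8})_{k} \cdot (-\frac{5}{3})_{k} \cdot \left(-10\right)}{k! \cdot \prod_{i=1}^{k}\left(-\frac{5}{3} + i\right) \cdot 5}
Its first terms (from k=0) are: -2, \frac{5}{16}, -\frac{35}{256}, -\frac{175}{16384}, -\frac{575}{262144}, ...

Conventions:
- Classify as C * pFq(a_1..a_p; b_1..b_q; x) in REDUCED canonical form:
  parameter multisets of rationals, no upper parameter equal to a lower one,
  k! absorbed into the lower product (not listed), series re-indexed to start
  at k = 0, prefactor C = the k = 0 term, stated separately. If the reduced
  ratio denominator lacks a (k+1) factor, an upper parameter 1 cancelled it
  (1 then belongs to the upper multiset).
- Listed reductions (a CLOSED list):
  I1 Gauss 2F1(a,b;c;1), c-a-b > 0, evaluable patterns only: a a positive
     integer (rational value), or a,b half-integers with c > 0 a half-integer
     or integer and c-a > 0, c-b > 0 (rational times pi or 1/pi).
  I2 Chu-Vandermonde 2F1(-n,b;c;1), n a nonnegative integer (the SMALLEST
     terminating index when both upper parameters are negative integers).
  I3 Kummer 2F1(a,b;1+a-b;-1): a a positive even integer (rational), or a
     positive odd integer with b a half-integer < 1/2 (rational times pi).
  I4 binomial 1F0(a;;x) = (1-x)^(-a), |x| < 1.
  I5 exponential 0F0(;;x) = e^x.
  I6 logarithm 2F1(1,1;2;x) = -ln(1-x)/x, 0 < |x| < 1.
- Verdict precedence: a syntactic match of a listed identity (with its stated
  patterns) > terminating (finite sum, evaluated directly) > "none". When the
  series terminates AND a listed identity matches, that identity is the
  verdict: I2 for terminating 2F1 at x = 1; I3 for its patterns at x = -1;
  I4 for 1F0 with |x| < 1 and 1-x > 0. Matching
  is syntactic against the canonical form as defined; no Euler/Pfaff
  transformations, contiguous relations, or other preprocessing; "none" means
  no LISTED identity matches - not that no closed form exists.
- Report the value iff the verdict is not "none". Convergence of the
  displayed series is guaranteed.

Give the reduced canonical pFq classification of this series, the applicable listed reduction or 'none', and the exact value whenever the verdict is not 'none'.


Canonical form: C = -2 times 2F1 with upper {-\frac{5}{3}, -\frac{1}{8}}, lower {-\frac{2}{3}}, x = \frac{1}{2}. Verdict: none. A 2F1 with upper {-\frac{5}{3}, -\frac{1}{8}} fits none of I1-I6 at x = \frac{1}{2}; the sum runs forever.

Key step: t_0 being -2, the lower running product (C = -2) is a rising factorial.
Ratio: r(k) = \frac{1}{2} * (k-\frac{5}{3}) (k-\frac{1}{8}) / [(k-\frac{2}{3}) (k+1)] - rational in k. x = \frac{1}{2}; t_0 = -2; negate the roots.


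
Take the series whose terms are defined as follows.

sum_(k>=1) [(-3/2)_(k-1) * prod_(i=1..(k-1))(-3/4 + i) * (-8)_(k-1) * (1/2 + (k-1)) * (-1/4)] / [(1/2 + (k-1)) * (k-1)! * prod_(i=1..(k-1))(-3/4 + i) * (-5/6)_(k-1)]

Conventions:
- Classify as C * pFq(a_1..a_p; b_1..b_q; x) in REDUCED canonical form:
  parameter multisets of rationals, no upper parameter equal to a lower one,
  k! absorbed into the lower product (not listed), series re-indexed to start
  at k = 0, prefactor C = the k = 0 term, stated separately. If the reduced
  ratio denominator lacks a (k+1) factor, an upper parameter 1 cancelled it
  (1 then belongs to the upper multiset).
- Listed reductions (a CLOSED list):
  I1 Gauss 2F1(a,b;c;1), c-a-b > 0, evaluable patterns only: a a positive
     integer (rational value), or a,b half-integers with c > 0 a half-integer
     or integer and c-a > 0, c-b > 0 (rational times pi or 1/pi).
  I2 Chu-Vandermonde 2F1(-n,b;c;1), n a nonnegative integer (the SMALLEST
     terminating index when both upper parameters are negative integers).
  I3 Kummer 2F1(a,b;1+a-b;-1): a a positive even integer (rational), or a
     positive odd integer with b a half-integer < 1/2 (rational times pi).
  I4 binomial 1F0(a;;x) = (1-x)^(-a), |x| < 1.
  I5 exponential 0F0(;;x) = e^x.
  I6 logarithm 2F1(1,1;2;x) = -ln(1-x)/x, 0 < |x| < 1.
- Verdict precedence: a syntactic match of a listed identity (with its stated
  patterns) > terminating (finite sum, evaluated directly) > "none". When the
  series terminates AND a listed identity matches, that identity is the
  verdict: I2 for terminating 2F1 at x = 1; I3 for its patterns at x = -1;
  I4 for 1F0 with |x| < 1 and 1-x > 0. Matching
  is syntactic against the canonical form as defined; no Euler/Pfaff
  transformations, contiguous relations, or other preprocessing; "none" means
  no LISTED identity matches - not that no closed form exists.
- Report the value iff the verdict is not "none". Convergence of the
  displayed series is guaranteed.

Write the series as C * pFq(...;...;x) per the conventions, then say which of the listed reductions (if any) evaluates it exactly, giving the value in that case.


Prefactor -1/4, argument 1: 2F1 with upper {-8, -3/2} over lower {-5/6}. Verdict: this is Vandermonde's identity (I2) (terminating 2F1 at x = 1 with n = 8, b = -3/2, c = -5/6). Sum: 35233792/1416545.

First insight: with t_0 = -1/4, the parameter 1/4 appears in both the upper and lower lists and cancels (alongside the other common factor).
Term ratio: r(k) = 1 * (k-8) (k-3/2) / [(k-5/6) (k+1)] - rational; roots negated = parameters, x = 1, C = -1/4.


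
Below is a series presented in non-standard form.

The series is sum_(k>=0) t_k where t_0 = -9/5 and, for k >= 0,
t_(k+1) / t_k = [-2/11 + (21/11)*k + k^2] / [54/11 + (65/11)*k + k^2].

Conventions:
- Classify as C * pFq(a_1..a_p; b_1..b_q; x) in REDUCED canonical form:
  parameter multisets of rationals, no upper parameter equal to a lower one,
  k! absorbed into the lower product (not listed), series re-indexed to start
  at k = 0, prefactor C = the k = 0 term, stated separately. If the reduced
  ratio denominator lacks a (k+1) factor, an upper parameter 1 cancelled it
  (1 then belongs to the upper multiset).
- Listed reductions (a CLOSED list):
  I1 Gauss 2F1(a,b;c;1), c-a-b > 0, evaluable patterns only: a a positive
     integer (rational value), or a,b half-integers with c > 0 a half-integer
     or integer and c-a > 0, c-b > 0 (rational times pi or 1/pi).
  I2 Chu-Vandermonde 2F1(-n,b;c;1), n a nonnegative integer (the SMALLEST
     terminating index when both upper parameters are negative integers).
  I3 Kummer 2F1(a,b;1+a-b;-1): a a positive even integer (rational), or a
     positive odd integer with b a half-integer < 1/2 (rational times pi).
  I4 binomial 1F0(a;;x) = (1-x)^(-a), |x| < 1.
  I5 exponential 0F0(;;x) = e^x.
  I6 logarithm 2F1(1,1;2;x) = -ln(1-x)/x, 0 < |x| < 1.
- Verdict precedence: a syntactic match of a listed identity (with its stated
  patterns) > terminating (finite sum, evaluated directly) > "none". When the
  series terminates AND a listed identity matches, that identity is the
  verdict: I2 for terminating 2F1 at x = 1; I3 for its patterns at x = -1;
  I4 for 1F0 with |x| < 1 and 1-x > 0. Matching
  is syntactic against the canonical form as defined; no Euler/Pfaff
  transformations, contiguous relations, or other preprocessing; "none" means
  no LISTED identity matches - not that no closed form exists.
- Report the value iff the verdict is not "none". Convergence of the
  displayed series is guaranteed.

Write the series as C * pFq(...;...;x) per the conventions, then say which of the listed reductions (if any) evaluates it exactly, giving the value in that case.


Reduced: x = 1, 2F1, upper = {-1/11, 2}, lower = {54/11}, C = -9/5. Verdict (x = 1): the Gauss summation I1 applies (x = 1: the Gamma ratio telescopes since c-a-b = 3 > 0 and a = 2 in Z>0). Sum: -1032/605.

Key observation: t_0 = -9/5 here, and factor the ratio over Q (C = -9/5): negated roots = parameters.
Adjacent-term ratio: r(k) = 1 * (k-1/11) (k+2) / [(k+54/11) (k+1)] - rational; roots negated = parameters, x = 1, C = -9/5.


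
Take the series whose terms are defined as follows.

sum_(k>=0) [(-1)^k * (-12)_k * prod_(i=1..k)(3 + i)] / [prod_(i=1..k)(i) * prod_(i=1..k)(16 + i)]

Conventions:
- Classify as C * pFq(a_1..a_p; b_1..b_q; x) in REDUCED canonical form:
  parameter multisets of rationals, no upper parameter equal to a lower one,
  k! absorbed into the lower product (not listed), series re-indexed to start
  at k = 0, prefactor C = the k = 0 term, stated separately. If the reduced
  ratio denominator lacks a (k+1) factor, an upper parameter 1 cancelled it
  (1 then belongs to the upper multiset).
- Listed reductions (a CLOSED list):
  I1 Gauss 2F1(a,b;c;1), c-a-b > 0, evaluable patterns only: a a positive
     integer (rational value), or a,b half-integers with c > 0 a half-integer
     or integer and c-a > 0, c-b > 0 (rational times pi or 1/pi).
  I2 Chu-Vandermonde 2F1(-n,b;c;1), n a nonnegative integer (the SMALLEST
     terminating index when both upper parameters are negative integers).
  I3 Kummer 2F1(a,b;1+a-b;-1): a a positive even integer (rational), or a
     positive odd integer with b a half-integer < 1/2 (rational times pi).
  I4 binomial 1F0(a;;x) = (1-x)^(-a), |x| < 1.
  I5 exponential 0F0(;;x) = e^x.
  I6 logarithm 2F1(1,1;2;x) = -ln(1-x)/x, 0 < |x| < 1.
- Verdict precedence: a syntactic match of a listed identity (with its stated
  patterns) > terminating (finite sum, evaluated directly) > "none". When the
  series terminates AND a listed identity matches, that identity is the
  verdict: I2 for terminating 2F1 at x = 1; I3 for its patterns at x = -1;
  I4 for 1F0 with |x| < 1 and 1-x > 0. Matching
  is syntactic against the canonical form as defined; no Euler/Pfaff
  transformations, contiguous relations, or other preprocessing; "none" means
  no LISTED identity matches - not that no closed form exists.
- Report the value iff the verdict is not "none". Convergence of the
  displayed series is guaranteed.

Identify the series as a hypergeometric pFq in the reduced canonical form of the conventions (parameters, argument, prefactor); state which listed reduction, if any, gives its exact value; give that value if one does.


Classification (C = 1): 2F1 with upper {-12, 4}, lower {17}, argument x = -1. Verdict: this is Kummer (I3) (x = -1; c = 17 equals 1+a-b for upper {-12, 4}: listed pattern). Hence: 20.

Key observation: x = (-1) and the running product (C = 1) telescopes to a rising factorial.
Term ratio: r(k) = (-1) * (k-12) (k+4) / [(k+17) (k+1)] - poly over poly, x = (-1) from leading terms; C = 1 at k = 0.


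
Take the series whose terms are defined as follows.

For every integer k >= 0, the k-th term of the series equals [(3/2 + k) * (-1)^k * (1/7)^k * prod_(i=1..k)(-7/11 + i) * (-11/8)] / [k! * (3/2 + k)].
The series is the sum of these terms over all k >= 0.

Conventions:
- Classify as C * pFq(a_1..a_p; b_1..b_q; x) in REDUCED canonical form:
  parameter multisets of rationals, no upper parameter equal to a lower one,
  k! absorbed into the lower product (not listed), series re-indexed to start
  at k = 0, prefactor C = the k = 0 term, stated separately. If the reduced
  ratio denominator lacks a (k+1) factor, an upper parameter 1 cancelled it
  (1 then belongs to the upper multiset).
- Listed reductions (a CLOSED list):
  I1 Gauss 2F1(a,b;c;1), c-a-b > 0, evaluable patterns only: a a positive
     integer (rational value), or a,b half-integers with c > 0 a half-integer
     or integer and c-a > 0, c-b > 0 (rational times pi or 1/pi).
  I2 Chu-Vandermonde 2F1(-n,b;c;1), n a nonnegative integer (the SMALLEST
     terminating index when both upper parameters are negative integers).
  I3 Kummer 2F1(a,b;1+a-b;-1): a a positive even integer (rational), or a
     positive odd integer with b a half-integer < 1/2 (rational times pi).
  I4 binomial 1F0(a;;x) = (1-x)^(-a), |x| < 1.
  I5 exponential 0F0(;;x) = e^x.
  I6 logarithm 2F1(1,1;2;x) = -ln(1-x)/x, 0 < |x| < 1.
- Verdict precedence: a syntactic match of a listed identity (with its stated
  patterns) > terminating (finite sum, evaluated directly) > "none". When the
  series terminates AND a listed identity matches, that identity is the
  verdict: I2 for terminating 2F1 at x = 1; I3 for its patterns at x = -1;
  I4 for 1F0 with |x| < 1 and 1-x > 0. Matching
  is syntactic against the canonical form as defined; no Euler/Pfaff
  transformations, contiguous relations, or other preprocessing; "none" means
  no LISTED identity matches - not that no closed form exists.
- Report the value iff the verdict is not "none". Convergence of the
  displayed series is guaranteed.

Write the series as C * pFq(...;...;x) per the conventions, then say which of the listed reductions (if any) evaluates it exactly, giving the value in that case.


Prefactor -11/8, argument -1/7: 1F0 with upper {4/11} over lower {-}. Verdict: the I4 binomial reduction fires (the 1F0 binomial series: exponent -4/11, x = -1/7). Hence: (-11/8) * (8/7)^(-4/11).

First insight: t_0 being -11/8, the running product (C = -11/8, x = -1/7) telescopes to a rising factorial.
Step ratio: r(k) = (-1/7) * (k+4/11) / [(k+1)] - rational in k. x = (-1/7); t_0 = -11/8; negate the roots.


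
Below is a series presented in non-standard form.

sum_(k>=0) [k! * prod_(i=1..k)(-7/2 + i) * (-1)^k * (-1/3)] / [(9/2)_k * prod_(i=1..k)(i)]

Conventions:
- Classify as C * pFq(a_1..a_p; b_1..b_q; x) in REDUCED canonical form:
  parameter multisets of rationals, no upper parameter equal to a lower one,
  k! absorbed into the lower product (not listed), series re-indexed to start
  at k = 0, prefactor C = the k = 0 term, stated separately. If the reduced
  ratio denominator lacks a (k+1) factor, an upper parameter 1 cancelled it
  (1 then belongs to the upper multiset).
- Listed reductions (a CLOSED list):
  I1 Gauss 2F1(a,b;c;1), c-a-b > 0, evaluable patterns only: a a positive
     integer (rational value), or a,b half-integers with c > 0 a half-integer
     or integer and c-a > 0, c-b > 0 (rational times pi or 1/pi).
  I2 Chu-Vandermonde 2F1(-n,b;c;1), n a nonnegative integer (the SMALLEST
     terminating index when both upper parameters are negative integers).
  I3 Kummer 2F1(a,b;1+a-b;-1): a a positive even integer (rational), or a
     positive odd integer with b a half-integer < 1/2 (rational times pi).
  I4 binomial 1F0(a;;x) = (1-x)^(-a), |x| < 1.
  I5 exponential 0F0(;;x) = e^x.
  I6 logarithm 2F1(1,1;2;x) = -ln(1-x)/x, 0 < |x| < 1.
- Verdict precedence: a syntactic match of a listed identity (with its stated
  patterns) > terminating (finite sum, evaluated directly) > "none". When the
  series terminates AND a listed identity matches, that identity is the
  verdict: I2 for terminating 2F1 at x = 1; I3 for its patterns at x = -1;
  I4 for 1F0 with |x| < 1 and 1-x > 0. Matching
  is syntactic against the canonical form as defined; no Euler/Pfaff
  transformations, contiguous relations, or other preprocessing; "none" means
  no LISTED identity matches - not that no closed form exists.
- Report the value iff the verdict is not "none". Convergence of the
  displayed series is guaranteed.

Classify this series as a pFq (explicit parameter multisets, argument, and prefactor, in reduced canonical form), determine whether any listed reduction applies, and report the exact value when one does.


With C = -1/3: the canonical form is 2F1(-5/2, 1; 9/2; -1). Verdict: the Kummer evaluation I3 applies (x = -1; c = 9/2 equals 1+a-b for upper {-5/2, 1}: listed pattern). Value: (-35/192) * pi.

Structural cue: from the first term -1/3: the product of the first k integers (prefactor -1/3) is k!.
Ratio: r(k) = (-1) * (k-5/2) (k+1) / [(k+9/2) (k+1)] ; factor over Q: parameters, x = (-1), and C = -1/3.


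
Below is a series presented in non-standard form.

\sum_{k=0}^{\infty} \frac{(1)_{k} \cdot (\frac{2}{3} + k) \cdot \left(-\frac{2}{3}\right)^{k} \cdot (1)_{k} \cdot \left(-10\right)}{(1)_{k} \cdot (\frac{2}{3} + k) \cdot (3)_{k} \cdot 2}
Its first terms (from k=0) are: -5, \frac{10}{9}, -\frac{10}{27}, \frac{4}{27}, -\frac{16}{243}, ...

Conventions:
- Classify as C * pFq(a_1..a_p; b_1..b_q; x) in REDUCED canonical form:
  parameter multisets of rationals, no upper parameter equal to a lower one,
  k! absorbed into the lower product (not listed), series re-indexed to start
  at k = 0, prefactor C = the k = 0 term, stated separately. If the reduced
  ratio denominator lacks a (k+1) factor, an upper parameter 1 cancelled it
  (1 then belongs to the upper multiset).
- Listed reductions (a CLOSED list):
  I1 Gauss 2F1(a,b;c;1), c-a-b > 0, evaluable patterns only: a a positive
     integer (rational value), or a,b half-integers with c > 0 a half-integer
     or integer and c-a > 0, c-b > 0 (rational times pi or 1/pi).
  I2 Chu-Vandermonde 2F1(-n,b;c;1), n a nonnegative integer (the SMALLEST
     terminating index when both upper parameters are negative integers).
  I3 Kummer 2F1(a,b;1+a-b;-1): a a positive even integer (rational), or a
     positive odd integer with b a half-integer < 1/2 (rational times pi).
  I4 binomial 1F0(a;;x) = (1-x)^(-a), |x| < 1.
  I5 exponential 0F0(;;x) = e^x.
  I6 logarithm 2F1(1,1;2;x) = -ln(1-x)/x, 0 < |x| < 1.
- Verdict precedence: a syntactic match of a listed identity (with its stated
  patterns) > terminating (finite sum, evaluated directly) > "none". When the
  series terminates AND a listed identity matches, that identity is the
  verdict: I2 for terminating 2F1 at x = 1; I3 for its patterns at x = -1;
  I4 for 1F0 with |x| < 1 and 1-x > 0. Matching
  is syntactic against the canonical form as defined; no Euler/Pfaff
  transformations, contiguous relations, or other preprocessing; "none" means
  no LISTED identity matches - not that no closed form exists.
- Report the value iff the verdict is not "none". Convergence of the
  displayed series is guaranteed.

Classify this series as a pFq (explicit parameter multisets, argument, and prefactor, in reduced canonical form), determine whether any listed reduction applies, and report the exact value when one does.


With C = -5: the canonical form is 2F1(1, 1; 3; -\frac{2}{3}). Verdict: none here - no I1-I6 shape fits x = -\frac{2}{3} with lower {3}.

Key step: with t_0 = -5, (1)_k (prefactor -5) is k! itself.
Consecutive-term ratio: r(k) = -\frac{2}{3} * (k+1) (k+1) / [(k+3) (k+1)] - rational; roots negated = parameters, x = -\frac{2}{3}, C = -5.


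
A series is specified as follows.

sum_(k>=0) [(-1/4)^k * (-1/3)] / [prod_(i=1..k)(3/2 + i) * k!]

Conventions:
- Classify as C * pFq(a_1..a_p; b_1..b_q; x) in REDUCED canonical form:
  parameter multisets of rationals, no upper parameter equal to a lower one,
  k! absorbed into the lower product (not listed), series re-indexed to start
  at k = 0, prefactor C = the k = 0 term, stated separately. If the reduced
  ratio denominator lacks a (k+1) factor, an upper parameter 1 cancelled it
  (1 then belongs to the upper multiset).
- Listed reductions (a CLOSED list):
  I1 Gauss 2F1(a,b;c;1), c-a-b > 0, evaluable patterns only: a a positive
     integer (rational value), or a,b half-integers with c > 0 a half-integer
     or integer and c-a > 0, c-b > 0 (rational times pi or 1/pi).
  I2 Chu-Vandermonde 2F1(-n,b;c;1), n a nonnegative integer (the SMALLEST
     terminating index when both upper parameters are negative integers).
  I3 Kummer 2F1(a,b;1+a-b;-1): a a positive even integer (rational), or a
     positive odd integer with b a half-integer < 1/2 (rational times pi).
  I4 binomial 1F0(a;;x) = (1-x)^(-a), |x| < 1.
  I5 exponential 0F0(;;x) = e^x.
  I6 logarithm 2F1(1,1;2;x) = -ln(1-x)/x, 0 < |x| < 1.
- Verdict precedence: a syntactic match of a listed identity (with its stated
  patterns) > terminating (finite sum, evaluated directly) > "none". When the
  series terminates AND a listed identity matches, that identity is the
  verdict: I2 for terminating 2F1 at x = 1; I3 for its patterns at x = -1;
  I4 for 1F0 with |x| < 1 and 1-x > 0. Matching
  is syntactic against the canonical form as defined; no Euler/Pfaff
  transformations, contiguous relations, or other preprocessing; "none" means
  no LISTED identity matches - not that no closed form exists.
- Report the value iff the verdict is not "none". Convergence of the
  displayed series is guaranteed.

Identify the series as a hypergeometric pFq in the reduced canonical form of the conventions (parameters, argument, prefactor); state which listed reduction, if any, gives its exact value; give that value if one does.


Key observation: from the first term -1/3: the lower running product (C = -1/3, x = -1/4) is a rising factorial.
Consecutive-term ratio: r(k) = (-1/4) * 1 / [(k+5/2) (k+1)] ; factor over Q: parameters, x = (-1/4), and C = -1/3.

The series (x = -1/4) is 0F1: upper {-}, lower {5/2}, prefactor -1/3. Verdict: none. Every listed pattern misses the 0F1 form at -1/4, upper {-}.


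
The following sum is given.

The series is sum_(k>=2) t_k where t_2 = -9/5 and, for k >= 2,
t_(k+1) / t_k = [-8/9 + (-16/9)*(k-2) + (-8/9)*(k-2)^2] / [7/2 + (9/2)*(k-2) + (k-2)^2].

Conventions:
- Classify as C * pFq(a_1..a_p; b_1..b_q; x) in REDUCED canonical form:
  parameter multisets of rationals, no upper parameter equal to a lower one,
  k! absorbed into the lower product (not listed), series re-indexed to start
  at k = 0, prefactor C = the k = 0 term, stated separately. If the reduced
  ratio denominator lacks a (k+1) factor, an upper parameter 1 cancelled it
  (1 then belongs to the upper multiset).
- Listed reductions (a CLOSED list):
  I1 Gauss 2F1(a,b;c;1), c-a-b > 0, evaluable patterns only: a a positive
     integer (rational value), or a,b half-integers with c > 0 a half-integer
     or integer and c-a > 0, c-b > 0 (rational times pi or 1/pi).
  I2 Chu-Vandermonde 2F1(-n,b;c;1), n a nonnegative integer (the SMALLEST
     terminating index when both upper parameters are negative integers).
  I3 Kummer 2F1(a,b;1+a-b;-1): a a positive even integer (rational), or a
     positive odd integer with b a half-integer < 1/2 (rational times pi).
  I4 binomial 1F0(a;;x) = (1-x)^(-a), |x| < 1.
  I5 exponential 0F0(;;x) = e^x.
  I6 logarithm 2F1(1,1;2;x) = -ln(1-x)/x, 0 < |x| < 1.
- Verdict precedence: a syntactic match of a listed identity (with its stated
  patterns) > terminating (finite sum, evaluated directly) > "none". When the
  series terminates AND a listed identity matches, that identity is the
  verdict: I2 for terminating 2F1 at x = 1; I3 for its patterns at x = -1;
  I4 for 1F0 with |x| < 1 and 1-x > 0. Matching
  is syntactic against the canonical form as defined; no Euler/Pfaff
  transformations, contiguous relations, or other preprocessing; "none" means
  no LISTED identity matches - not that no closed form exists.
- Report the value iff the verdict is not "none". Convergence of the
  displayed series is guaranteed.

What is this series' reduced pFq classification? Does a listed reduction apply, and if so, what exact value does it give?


At argument -8/9: a 2F1 with upper {1, 1}, lower {7/2}, scaled by C = -9/5. Verdict: no listed reduction: x = -8/9 and upper {1, 1} fail every I1-I6 pattern.

The tell: t_0 = -9/5 here, and roots of the ratio polynomials (prefactor -9/5) are the negated parameters.
Adjacent-term ratio: r(k) = (-8/9) * (k+1) (k+1) / [(k+7/2) (k+1)] - rational in k, leading ratio (-8/9); with t_0 = -9/5, classification follows.


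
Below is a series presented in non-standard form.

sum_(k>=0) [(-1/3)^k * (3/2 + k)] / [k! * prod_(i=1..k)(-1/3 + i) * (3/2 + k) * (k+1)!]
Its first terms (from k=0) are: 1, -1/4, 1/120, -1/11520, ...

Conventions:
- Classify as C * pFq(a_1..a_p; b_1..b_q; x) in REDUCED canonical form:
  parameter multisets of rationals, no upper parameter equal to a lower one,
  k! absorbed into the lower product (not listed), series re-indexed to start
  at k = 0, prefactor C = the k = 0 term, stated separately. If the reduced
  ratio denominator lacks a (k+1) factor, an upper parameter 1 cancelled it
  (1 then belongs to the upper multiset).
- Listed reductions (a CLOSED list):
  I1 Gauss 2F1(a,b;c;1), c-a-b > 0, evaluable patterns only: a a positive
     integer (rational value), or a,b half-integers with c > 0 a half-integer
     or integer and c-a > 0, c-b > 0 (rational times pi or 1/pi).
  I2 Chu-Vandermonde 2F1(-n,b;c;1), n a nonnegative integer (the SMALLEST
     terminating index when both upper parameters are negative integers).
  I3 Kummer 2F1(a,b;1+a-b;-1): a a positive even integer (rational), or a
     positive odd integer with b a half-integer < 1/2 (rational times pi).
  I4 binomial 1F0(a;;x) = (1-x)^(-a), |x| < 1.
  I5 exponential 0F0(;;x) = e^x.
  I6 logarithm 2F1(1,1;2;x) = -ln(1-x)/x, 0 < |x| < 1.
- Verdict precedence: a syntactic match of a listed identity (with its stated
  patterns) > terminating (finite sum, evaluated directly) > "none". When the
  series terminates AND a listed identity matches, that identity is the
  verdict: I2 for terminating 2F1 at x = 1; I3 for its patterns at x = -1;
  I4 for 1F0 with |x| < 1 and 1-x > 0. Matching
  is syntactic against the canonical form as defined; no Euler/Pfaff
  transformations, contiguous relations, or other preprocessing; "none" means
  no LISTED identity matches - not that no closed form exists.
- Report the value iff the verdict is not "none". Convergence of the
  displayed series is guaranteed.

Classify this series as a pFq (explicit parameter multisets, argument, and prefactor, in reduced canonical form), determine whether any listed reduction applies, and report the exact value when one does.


The tell: t_0 = 1 here, and the denominator's factorial ratio (prefactor 1) is a lower Pochhammer.
Ratio: r(k) = (-1/3) * 1 / [(k+2/3) (k+2) (k+1)] - rational in k, leading ratio (-1/3); with t_0 = 1, classification follows.

Prefactor 1, argument -1/3: 0F2 with upper {-} over lower {2/3, 2}. Verdict: none. Every listed pattern misses the 0F2 form at -1/3, upper {-}.


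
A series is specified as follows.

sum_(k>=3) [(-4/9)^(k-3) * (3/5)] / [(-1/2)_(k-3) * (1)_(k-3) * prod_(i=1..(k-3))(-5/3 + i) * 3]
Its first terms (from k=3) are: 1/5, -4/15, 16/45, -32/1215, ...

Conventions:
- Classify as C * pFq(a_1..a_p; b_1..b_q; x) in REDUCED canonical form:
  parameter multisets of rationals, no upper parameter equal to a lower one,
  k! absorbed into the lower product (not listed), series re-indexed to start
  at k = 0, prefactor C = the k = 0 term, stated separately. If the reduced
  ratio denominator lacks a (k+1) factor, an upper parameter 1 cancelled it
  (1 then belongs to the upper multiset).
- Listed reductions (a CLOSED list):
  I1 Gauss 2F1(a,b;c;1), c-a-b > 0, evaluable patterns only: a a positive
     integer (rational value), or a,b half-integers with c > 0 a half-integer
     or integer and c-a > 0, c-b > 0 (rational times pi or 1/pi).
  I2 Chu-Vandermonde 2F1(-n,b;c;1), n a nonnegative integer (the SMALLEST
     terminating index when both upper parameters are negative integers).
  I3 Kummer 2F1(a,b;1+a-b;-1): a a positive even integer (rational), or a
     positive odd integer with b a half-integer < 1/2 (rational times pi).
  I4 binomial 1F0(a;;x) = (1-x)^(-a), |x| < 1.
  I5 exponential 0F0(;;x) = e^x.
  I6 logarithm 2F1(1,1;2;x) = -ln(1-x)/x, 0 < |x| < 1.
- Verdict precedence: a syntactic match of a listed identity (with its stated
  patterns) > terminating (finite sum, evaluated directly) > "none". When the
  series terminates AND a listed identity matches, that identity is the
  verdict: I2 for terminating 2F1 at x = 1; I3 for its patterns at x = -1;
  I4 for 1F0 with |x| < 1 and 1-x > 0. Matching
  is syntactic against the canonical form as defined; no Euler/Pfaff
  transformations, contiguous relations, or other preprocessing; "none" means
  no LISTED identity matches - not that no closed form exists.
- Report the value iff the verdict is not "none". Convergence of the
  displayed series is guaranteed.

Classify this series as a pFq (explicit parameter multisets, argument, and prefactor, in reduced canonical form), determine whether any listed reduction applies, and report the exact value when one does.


This is 1/5 * 0F2(-; -2/3, -1/2; -4/9) in reduced canonical form. Verdict: none here - no I1-I6 shape fits x = -4/9 with lower {-2/3, -1/2}.

Key step: x = (-4/9) and the lower running product (prefactor 1/5) is a rising factorial.
Adjacent-term ratio: r(k) = (-4/9) * 1 / [(k-2/3) (k-1/2) (k+1)] - rational in k. x = (-4/9); t_0 = 1/5; negate the roots.


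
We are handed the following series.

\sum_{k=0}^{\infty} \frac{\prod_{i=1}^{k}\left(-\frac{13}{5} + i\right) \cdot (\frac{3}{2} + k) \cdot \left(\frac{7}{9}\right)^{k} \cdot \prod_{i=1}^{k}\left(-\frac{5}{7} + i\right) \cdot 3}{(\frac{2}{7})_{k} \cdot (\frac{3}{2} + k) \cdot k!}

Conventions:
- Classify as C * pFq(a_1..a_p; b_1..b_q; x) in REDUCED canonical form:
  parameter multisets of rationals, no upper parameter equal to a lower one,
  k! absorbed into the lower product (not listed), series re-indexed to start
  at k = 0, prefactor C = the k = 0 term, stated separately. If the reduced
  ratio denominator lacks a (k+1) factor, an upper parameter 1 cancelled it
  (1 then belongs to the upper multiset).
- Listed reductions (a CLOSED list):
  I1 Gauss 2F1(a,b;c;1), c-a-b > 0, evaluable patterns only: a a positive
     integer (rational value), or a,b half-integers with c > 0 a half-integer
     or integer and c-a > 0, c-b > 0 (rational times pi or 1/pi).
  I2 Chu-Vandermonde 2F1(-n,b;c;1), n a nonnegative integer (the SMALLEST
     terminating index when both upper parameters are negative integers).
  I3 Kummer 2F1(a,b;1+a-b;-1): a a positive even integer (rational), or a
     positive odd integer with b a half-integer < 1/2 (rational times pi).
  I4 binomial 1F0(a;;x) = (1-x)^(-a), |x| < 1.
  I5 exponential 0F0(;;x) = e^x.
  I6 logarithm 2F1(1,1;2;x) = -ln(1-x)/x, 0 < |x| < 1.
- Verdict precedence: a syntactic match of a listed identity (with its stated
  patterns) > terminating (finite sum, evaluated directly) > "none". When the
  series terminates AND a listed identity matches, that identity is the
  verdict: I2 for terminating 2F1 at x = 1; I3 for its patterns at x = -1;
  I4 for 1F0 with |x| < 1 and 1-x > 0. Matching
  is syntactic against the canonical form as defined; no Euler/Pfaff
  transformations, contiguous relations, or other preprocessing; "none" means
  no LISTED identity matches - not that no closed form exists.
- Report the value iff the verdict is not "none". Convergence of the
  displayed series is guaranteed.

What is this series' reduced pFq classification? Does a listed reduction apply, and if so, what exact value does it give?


The series (x = \frac{7}{9}) is 1F0: upper {-\frac{8}{5}}, lower {-}, prefactor 3. Verdict: this is the I4 binomial reduction (the 1F0 binomial series: exponent 8/5, x = \frac{7}{9}). Exact value: 3 \cdot \left(\frac{2}{9}\right)^{\frac{8}{5}}.

Structural cue: t_0 being 3, the parameter 2/7 appears in both the upper and lower lists and cancels (alongside the other common factor).
Consecutive-term ratio: r(k) = \frac{7}{9} * (k-\frac{8}{5}) / [(k+1)] - poly over poly, x = \frac{7}{9} from leading terms; C = 3 at k = 0.
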